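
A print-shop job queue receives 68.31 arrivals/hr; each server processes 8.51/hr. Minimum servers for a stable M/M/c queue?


Stability requires cμ > λ ⇔ c > λ/μ.
λ/μ = 68.31/8.51 = 8.0270
Minimum integer c = ⌊8.0270⌋ + 1 = 9
Check: 9·8.51 = 76.59 > 68.31, while 8·8.51 = 68.08 ≤ 68.31

Final: 9 servers


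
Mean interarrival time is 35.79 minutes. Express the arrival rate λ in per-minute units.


λ = 1/(interarrival time) in consistent units.
1 minute = 1 min, so λ = 1/35.79 = 0.02794 per minute

Final: 0.02794 /min


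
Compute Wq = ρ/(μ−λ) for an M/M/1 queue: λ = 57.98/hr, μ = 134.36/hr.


ρ = 57.98/134.36 = 0.4315
Wq = ρ/(μ−λ) = 0.4315/(134.36 − 57.98) = 0.4315/76.38 = 0.005650 hr

Final: 0.005650 hr


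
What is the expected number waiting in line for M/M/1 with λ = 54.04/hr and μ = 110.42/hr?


ρ = 54.04/110.42 = 0.4894
Lq = ρ²/(1−ρ) = 0.2395/0.5106 = 0.4691

Final: 0.4691


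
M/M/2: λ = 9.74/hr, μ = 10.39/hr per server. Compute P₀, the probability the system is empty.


a = λ/μ = 9.74/10.39 = 0.9374; ρ = a/c = 0.4687
Σ_{k=0}^{1} a^k/k! (terms k=0..1) = 1.00000 + 0.93744 = 1.93744
Tail: a^2/(2!(1−ρ)) = 0.87879/(2·0.5313) = 0.82705
P₀ = 1/(1.93744 + 0.82705) = 1/2.76449 = 0.361730

Final: 0.361730


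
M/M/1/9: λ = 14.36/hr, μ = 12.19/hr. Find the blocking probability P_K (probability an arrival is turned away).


ρ = λ/μ = 14.36/12.19 = 1.1780
P_K = (1−ρ)ρ^K/(1−ρ^(K+1)) = (-0.1780·4.368744)/(1 − 5.146445)
= -0.777701/-4.146445 = 0.187558

Final: 0.187558


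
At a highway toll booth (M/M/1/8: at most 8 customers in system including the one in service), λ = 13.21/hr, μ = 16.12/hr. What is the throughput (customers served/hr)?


ρ = 0.8195; P_K = (1−ρ)ρ^8/(1−ρ^9) = 0.044056
λ_eff = λ(1 − P_K) = 13.21·(1 − 0.044056) = 13.21·0.955944 = 12.6280 /hr

Final: 12.6280 /hr


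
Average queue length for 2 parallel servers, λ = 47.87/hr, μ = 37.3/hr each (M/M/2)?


a = λ/μ = 1.2834; ρ = a/2 = 0.6417
P₀ = 0.218258
Lq = P₀·a^c·ρ / (c!·(1−ρ)²) = 0.218258·1.64706·0.6417/(2·0.12839)
= 0.89836

Final: 0.89836


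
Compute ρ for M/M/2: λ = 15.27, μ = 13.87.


ρ = λ/(cμ) = 15.27/(2·13.87) = 15.27/27.74 = 0.5505

Final: 0.5505


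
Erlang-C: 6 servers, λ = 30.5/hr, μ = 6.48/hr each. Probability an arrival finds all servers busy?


a = λ/μ = 4.7068; ρ = a/6 = 0.7845
P₀ = 0.006948 (from M/M/c formula)
C(c,a) = [a^c/(c!(1−ρ))]·P₀ = [10872.99031/(720·0.2155)]·0.006948
= 70.06462·0.006948 = 0.486805

Final: 0.486805


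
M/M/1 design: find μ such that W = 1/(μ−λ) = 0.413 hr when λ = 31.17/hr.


W = 1/(μ−λ) ⇒ μ − λ = 1/W = 1/0.413 = 2.4213
μ = λ + 1/W = 31.17 + 2.4213 = 33.5913 per hr

Final: 33.5913 /hr


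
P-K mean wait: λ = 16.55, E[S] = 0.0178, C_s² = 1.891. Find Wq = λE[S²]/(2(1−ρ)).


ρ = λ·E[S] = 16.55·0.0178 = 0.2946
E[S²] = E[S]²(1+C_s²) = 0.0178²·(1+1.891) = 0.0009160
Wq = λ·E[S²]/(2(1−ρ)) = 16.55·0.0009160/(2·0.7054) = 0.01075 hr

Final: 0.01075 hr


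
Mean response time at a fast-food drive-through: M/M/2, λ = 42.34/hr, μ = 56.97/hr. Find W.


a = 0.7432; ρ = 0.3716; P₀ = 0.458152
Lq = P₀·a^c·ρ/(c!(1−ρ)²) = 0.11907
Wq = Lq/λ = 0.11907/42.34 = 0.002812 hr
W = Wq + 1/μ = 0.002812 + 0.01755 = 0.02037 hr

Final: 0.02037 hr


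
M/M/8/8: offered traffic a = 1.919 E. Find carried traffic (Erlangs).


B(8,1.919) = 0.0006695 (Erlang-B)
Carried load = a(1 − B) = 1.919·(1 − 0.0006695) = 1.919·0.999331 = 1.9177 E

Final: 1.9177 Erlangs


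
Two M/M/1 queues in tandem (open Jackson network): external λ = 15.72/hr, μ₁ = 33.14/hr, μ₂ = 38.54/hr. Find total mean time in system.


Each node sees arrival rate λ = 15.72/hr (tandem ⇒ throughput preserved).
W₁ = 1/(μ₁−λ) = 1/(33.14−15.72) = 0.05741 hr
W₂ = 1/(μ₂−λ) = 1/(38.54−15.72) = 0.04382 hr
W_total = W₁ + W₂ = 0.05741 + 0.04382 = 0.10123 hr

Final: 0.10123 hr


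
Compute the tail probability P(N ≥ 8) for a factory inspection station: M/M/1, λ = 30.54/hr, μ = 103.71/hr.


ρ = 30.54/103.71 = 0.2945
P(N ≥ n) = ρ^n = 0.2945^8 = 0.00005654

Final: 0.00005654


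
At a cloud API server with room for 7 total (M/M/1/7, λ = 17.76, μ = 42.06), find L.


ρ = 17.76/42.06 = 0.4223
L = ρ[1 − (K+1)ρ^K + Kρ^(K+1)] / [(1−ρ)(1−ρ^(K+1))]
Numerator: 0.4223·(1 − 8·0.002393 + 7·0.001011) = 0.417156
Denominator: (0.5777)·(0.998989) = 0.577162
L = 0.417156/0.577162 = 0.7228

Final: 0.7228


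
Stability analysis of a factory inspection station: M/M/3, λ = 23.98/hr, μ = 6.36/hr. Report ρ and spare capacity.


Total capacity cμ = 3·6.36 = 19.08/hr
ρ = λ/(cμ) = 23.98/19.08 = 1.2568
Stable ⇔ ρ < 1: NO
Spare capacity = cμ − λ = 19.08 − 23.98 = -4.90/hr

Final: ρ = 1.2568; unstable; margin = -4.90/hr


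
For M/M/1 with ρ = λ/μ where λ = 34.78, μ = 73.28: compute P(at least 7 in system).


ρ = 34.78/73.28 = 0.4746
P(N ≥ n) = ρ^n = 0.4746^7 = 0.005425

Final: 0.005425


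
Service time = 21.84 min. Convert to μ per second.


μ = 1/(service time) in consistent units.
1 second = 0.0166667 min, so μ = 0.0166667/21.84 = 0.0007631 per second

Final: 0.0007631 /sec


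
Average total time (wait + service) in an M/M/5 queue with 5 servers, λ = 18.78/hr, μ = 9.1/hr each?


a = 2.0637; ρ = 0.4127; P₀ = 0.125863
Lq = P₀·a^c·ρ/(c!(1−ρ)²) = 0.04699
Wq = Lq/λ = 0.04699/18.78 = 0.002502 hr
W = Wq + 1/μ = 0.002502 + 0.10989 = 0.11239 hr

Final: 0.11239 hr


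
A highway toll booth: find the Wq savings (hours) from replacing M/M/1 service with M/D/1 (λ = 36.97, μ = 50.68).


ρ = 36.97/50.68 = 0.7295
Wq(M/M/1) = ρ/(μ−λ) = 0.7295/13.71 = 0.05321 hr
Wq(M/D/1) = ρ/(2(μ−λ)) = 0.02660 hr
Savings = 0.05321 − 0.02660 = 0.02660 hr

Final: 0.02660 hr


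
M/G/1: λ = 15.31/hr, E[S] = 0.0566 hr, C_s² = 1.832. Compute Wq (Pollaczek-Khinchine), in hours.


ρ = λ·E[S] = 15.31·0.0566 = 0.8665
E[S²] = E[S]²(1+C_s²) = 0.0566²·(1+1.832) = 0.009072
Wq = λ·E[S²]/(2(1−ρ)) = 15.31·0.009072/(2·0.1335) = 0.52040 hr

Final: 0.52040 hr


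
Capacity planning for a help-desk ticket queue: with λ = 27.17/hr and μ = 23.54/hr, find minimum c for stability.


Stability requires cμ > λ ⇔ c > λ/μ.
λ/μ = 27.17/23.54 = 1.1542
Minimum integer c = ⌊1.1542⌋ + 1 = 2
Check: 2·23.54 = 47.08 > 27.17, while 1·23.54 = 23.54 ≤ 27.17

Final: 2 servers


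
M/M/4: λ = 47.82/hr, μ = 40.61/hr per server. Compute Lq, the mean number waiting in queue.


a = λ/μ = 1.1775; ρ = a/4 = 0.2944
P₀ = 0.307077
Lq = P₀·a^c·ρ / (c!·(1−ρ)²) = 0.307077·1.92268·0.2944/(24·0.49789)
= 0.01455

Final: 0.01455


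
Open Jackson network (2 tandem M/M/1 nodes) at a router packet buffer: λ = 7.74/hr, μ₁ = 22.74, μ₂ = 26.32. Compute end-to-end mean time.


Each node sees arrival rate λ = 7.74/hr (tandem ⇒ throughput preserved).
W₁ = 1/(μ₁−λ) = 1/(22.74−7.74) = 0.06667 hr
W₂ = 1/(μ₂−λ) = 1/(26.32−7.74) = 0.05382 hr
W_total = W₁ + W₂ = 0.06667 + 0.05382 = 0.12049 hr

Final: 0.12049 hr


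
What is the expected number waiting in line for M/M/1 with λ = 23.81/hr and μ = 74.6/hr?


ρ = 23.81/74.6 = 0.3192
Lq = ρ²/(1−ρ) = 0.1019/0.6808 = 0.1496

Final: 0.1496


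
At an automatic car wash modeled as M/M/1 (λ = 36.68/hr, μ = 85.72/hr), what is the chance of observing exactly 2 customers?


ρ = 36.68/85.72 = 0.4279
P_n = (1−ρ)·ρ^n = (1 − 0.4279)·0.4279^2 = 0.5721·0.183103 = 0.104752

Final: 0.104752


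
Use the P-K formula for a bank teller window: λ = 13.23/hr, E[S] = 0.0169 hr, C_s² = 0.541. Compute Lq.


ρ = λ·E[S] = 13.23·0.0169 = 0.2236
Lq = ρ²(1+C_s²)/(2(1−ρ)) = 0.04999·(1+0.541)/(2·0.7764)
= 0.04999·1.5410/1.5528 = 0.04961

Final: 0.04961


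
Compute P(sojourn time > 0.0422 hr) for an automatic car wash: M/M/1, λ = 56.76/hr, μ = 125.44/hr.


W ~ Exponential(μ−λ) for M/M/1.
μ − λ = 125.44 − 56.76 = 68.6800
P(W > t) = e^{−(μ−λ)t} = e^{−2.8983} = 0.055117

Final: 0.055117


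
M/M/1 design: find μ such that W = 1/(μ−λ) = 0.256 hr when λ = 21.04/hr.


W = 1/(μ−λ) ⇒ μ − λ = 1/W = 1/0.256 = 3.9062
μ = λ + 1/W = 21.04 + 3.9062 = 24.9462 per hr

Final: 24.9462 /hr


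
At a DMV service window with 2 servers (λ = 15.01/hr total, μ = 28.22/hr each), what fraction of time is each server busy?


ρ = λ/(cμ) = 15.01/(2·28.22) = 15.01/56.44 = 0.2659

Final: 0.2659


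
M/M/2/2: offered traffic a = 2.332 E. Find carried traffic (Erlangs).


B(2,2.332) = 0.449357 (Erlang-B)
Carried load = a(1 − B) = 2.332·(1 − 0.449357) = 2.332·0.550643 = 1.2841 E

Final: 1.2841 Erlangs


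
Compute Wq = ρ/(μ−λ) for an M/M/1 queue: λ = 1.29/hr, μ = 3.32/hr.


ρ = 1.29/3.32 = 0.3886
Wq = ρ/(μ−λ) = 0.3886/(3.32 − 1.29) = 0.3886/2.03 = 0.1914 hr

Final: 0.1914 hr


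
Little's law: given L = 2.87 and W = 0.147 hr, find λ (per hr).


λ = L/W = 2.87/0.147 = 19.5238 /hr

Final: 19.5238 /hr


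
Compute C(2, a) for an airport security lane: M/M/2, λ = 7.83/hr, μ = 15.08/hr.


a = λ/μ = 0.5192; ρ = a/2 = 0.2596
P₀ = 0.587786 (from M/M/c formula)
C(c,a) = [a^c/(c!(1−ρ))]·P₀ = [0.26960/(2·0.7404)]·0.587786
= 0.18207·0.587786 = 0.107017

Final: 0.107017


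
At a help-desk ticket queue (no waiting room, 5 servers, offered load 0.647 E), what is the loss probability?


B(c,a) = (a^c/c!) / Σ_{k=0}^{c} a^k/k!
a^5/5! = 0.0009448
Σ terms (k=0..5): 1.00000 + 0.64700 + 0.20930 + 0.04514 + 0.007301 + 0.0009448 = 1.909691
B = 0.0009448/1.909691 = 0.0004947

Final: 0.0004947


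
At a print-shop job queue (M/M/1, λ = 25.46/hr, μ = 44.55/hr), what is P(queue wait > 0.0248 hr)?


ρ = 25.46/44.55 = 0.5715
P(Wq > t) = ρ·e^{−(μ−λ)t} = 0.5715·e^{−0.4734}
= 0.5715·0.622861 = 0.355960

Final: 0.355960


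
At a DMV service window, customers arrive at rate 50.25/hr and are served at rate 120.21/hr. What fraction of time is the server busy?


ρ = λ/μ = 50.25/120.21 = 0.4180

Final: 0.4180


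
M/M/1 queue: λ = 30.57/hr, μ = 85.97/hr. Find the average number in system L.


ρ = λ/μ = 30.57/85.97 = 0.3556
L = ρ/(1−ρ) = 0.3556/(1 − 0.3556) = 0.3556/0.6444 = 0.5518

Final: 0.5518


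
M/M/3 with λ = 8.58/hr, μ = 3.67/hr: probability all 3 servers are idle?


a = λ/μ = 8.58/3.67 = 2.3379; ρ = a/c = 0.7793
Σ_{k=0}^{2} a^k/k! (terms k=0..2) = 1.00000 + 2.33787 + 2.73283 = 6.07070
Tail: a^3/(3!(1−ρ)) = 12.77802/(6·0.2207) = 9.64925
P₀ = 1/(6.07070 + 9.64925) = 1/15.71995 = 0.063613

Final: 0.063613


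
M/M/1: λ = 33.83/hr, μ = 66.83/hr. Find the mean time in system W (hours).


W = 1/(μ−λ) = 1/(66.83 − 33.83) = 1/33.00 = 0.03030 hr

Final: 0.03030 hr


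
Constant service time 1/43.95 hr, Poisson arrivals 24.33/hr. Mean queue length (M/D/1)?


ρ = 24.33/43.95 = 0.5536
M/D/1: Lq = ρ²/(2(1−ρ)) = 0.3065/(2·0.4464) = 0.34324

Final: 0.34324


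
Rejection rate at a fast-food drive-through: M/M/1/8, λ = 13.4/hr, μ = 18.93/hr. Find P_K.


ρ = λ/μ = 13.4/18.93 = 0.7079
P_K = (1−ρ)ρ^K/(1−ρ^(K+1)) = (0.2921·0.063043)/(1 − 0.044626)
= 0.018417/0.955374 = 0.019277

Final: 0.019277


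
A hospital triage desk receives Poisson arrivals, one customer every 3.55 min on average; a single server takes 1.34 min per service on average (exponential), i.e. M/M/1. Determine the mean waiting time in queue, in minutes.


λ = 60/3.55 = 16.9014 /hr
μ = 60/1.34 = 44.7761 /hr
ρ = λ/μ = 16.9014/44.7761 = 0.3775
Wq = ρ/(μ−λ) = 0.3775/(44.7761−16.9014) = 0.01354 hr
In minutes: 0.01354·60 = 0.8125 min

Final: 0.8125 min


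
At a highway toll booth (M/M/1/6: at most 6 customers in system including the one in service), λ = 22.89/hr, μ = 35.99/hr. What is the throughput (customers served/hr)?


ρ = 0.6360; P_K = (1−ρ)ρ^6/(1−ρ^7) = 0.025151
λ_eff = λ(1 − P_K) = 22.89·(1 − 0.025151) = 22.89·0.974849 = 22.3143 /hr

Final: 22.3143 /hr


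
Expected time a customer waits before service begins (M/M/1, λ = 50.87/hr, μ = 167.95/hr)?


ρ = 50.87/167.95 = 0.3029
Wq = ρ/(μ−λ) = 0.3029/(167.95 − 50.87) = 0.3029/117.08 = 0.002587 hr

Final: 0.002587 hr


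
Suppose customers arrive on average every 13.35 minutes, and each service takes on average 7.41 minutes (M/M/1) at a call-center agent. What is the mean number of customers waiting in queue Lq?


λ = 60/13.35 = 4.4944 /hr
μ = 60/7.41 = 8.0972 /hr
ρ = λ/μ = 4.4944/8.0972 = 0.5551
Lq = ρ²/(1−ρ) = 0.3081/0.4449 = 0.6924

Final: 0.6924


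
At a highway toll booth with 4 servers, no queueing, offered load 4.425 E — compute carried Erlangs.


B(4,4.425) = 0.350091 (Erlang-B)
Carried load = a(1 − B) = 4.425·(1 − 0.350091) = 4.425·0.649909 = 2.8758 E

Final: 2.8758 Erlangs


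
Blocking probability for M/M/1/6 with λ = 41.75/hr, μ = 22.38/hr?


ρ = λ/μ = 41.75/22.38 = 1.8655
P_K = (1−ρ)ρ^K/(1−ρ^(K+1)) = (-0.8655·42.148137)/(1 − 78.627557)
= -36.479420/-77.627557 = 0.469929

Final: 0.469929


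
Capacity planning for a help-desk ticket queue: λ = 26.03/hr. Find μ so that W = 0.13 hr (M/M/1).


W = 1/(μ−λ) ⇒ μ − λ = 1/W = 1/0.13 = 7.6923
μ = λ + 1/W = 26.03 + 7.6923 = 33.7223 per hr

Final: 33.7223 /hr


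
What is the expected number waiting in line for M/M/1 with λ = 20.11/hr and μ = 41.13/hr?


ρ = 20.11/41.13 = 0.4889
Lq = ρ²/(1−ρ) = 0.2391/0.5111 = 0.4678

Final: 0.4678


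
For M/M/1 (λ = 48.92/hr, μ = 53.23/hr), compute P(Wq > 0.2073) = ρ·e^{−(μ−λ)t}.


ρ = 48.92/53.23 = 0.9190
P(Wq > t) = ρ·e^{−(μ−λ)t} = 0.9190·e^{−0.8935}
= 0.9190·0.409236 = 0.376101

Final: 0.376101


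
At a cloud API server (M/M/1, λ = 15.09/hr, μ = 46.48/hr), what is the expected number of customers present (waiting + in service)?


ρ = λ/μ = 15.09/46.48 = 0.3247
L = ρ/(1−ρ) = 0.3247/(1 − 0.3247) = 0.3247/0.6753 = 0.4807

Final: 0.4807


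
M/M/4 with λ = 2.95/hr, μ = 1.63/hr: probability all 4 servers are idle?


a = λ/μ = 2.95/1.63 = 1.8098; ρ = a/c = 0.4525
Σ_{k=0}^{3} a^k/k! (terms k=0..3) = 1.00000 + 1.80982 + 1.63772 + 0.98799 = 5.43552
Tail: a^4/(4!(1−ρ)) = 10.72847/(24·0.5475) = 0.81641
P₀ = 1/(5.43552 + 0.81641) = 1/6.25193 = 0.159951

Final: 0.159951


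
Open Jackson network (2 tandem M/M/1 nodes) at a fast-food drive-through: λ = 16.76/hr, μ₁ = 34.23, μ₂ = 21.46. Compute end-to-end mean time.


Each node sees arrival rate λ = 16.76/hr (tandem ⇒ throughput preserved).
W₁ = 1/(μ₁−λ) = 1/(34.23−16.76) = 0.05724 hr
W₂ = 1/(μ₂−λ) = 1/(21.46−16.76) = 0.21277 hr
W_total = W₁ + W₂ = 0.05724 + 0.21277 = 0.27001 hr

Final: 0.27001 hr


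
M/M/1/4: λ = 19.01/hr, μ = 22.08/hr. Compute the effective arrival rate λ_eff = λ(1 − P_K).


ρ = 0.8610; P_K = (1−ρ)ρ^4/(1−ρ^5) = 0.144980
λ_eff = λ(1 − P_K) = 19.01·(1 − 0.144980) = 19.01·0.855020 = 16.2539 /hr

Final: 16.2539 /hr


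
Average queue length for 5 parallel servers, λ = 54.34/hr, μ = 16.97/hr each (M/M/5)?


a = λ/μ = 3.2021; ρ = a/5 = 0.6404
P₀ = 0.037059
Lq = P₀·a^c·ρ / (c!·(1−ρ)²) = 0.037059·336.65802·0.6404/(120·0.12929)
= 0.51498

Final: 0.51498


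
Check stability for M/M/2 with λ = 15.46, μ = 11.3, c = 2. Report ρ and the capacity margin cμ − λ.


Total capacity cμ = 2·11.3 = 22.60/hr
ρ = λ/(cμ) = 15.46/22.60 = 0.6841
Stable ⇔ ρ < 1: YES
Spare capacity = cμ − λ = 22.60 − 15.46 = 7.14/hr

Final: ρ = 0.6841; stable; margin = 7.14/hr


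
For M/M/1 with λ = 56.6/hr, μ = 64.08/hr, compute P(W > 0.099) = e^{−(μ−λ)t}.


W ~ Exponential(μ−λ) for M/M/1.
μ − λ = 64.08 − 56.6 = 7.4800
P(W > t) = e^{−(μ−λ)t} = e^{−0.7405} = 0.476866

Final: 0.476866


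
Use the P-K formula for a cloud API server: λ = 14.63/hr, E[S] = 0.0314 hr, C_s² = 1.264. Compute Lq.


ρ = λ·E[S] = 14.63·0.0314 = 0.4594
Lq = ρ²(1+C_s²)/(2(1−ρ)) = 0.2110·(1+1.264)/(2·0.5406)
= 0.2110·2.2640/1.0812 = 0.44188

Final: 0.44188


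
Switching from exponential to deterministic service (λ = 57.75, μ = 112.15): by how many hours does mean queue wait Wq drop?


ρ = 57.75/112.15 = 0.5149
Wq(M/M/1) = ρ/(μ−λ) = 0.5149/54.40 = 0.009466 hr
Wq(M/D/1) = ρ/(2(μ−λ)) = 0.004733 hr
Savings = 0.009466 − 0.004733 = 0.004733 hr

Final: 0.004733 hr


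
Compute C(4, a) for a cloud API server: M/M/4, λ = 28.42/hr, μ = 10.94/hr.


a = λ/μ = 2.5978; ρ = a/4 = 0.6495
P₀ = 0.065328 (from M/M/c formula)
C(c,a) = [a^c/(c!(1−ρ))]·P₀ = [45.54356/(24·0.3505)]·0.065328
= 5.41337·0.065328 = 0.353644

Final: 0.353644


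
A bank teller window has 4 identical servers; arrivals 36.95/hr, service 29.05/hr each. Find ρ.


ρ = λ/(cμ) = 36.95/(4·29.05) = 36.95/116.20 = 0.3180

Final: 0.3180


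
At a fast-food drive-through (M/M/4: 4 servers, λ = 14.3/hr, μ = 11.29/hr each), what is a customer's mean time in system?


a = 1.2666; ρ = 0.3167; P₀ = 0.280556
Lq = P₀·a^c·ρ/(c!(1−ρ)²) = 0.02040
Wq = Lq/λ = 0.02040/14.3 = 0.001427 hr
W = Wq + 1/μ = 0.001427 + 0.08857 = 0.09000 hr

Final: 0.09000 hr


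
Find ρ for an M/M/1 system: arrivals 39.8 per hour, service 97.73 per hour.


ρ = λ/μ = 39.8/97.73 = 0.4072

Final: 0.4072


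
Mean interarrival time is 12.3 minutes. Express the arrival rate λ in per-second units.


λ = 1/(interarrival time) in consistent units.
1 second = 0.0166667 min, so λ = 0.0166667/12.3 = 0.001355 per second

Final: 0.001355 /sec


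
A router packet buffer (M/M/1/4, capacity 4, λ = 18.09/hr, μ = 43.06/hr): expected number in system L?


ρ = 18.09/43.06 = 0.4201
L = ρ[1 − (K+1)ρ^K + Kρ^(K+1)] / [(1−ρ)(1−ρ^(K+1))]
Numerator: 0.4201·(1 − 5·0.031150 + 4·0.013086) = 0.376670
Denominator: (0.5799)·(0.986914) = 0.572300
L = 0.376670/0.572300 = 0.6582

Final: 0.6582


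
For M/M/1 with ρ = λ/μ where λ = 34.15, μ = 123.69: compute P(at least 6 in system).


ρ = 34.15/123.69 = 0.2761
P(N ≥ n) = ρ^n = 0.2761^6 = 0.0004429

Final: 0.0004429


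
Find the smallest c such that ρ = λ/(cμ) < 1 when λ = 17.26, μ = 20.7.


Stability requires cμ > λ ⇔ c > λ/μ.
λ/μ = 17.26/20.7 = 0.8338
Minimum integer c = ⌊0.8338⌋ + 1 = 1
Check: 1·20.7 = 20.70 > 17.26, while 0·20.7 = 0.00 ≤ 17.26

Final: 1 servers


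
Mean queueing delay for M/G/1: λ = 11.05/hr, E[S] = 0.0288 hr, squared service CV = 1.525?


ρ = λ·E[S] = 11.05·0.0288 = 0.3182
E[S²] = E[S]²(1+C_s²) = 0.0288²·(1+1.525) = 0.002094
Wq = λ·E[S²]/(2(1−ρ)) = 11.05·0.002094/(2·0.6818) = 0.01697 hr

Final: 0.01697 hr


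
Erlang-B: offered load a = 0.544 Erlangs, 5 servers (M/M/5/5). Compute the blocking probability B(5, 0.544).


B(c,a) = (a^c/c!) / Σ_{k=0}^{c} a^k/k!
a^5/5! = 0.0003970
Σ terms (k=0..5): 1.00000 + 0.54400 + 0.14797 + 0.02683 + 0.003649 + 0.0003970 = 1.722846
B = 0.0003970/1.722846 = 0.0002304

Final: 0.0002304


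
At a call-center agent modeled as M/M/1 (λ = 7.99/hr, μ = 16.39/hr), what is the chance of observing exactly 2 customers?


ρ = 7.99/16.39 = 0.4875
P_n = (1−ρ)·ρ^n = (1 − 0.4875)·0.4875^2 = 0.5125·0.237649 = 0.121797

Final: 0.121797


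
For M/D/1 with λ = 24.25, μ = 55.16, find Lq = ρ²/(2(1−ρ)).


ρ = 24.25/55.16 = 0.4396
M/D/1: Lq = ρ²/(2(1−ρ)) = 0.1933/(2·0.5604) = 0.17245

Final: 0.17245


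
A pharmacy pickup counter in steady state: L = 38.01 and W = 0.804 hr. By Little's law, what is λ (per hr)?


λ = L/W = 38.01/0.804 = 47.2761 /hr

Final: 47.2761 /hr


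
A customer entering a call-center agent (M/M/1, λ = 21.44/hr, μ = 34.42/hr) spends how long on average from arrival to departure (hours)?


W = 1/(μ−λ) = 1/(34.42 − 21.44) = 1/12.98 = 0.07704 hr

Final: 0.07704 hr


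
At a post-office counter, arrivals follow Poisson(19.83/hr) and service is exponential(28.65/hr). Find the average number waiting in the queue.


ρ = 19.83/28.65 = 0.6921
Lq = ρ²/(1−ρ) = 0.4791/0.3079 = 1.5562

Final: 1.5562


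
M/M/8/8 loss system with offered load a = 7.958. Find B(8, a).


B(c,a) = (a^c/c!) / Σ_{k=0}^{c} a^k/k!
a^8/8! = 398.943097
Σ terms (k=0..8): 1.00000 + 7.95800 + 31.66488 + 83.99638 + 167.11079 + 265.97354 + 352.76957 + 401.04860 + 398.94310 = 1710.464855
B = 398.943097/1710.464855 = 0.233237

Final: 0.233237


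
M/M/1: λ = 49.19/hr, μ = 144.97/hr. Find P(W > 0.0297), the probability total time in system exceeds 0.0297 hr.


W ~ Exponential(μ−λ) for M/M/1.
μ − λ = 144.97 − 49.19 = 95.7800
P(W > t) = e^{−(μ−λ)t} = e^{−2.8447} = 0.058154

Final: 0.058154


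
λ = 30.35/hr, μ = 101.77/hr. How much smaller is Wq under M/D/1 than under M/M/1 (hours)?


ρ = 30.35/101.77 = 0.2982
Wq(M/M/1) = ρ/(μ−λ) = 0.2982/71.42 = 0.004176 hr
Wq(M/D/1) = ρ/(2(μ−λ)) = 0.002088 hr
Savings = 0.004176 − 0.002088 = 0.002088 hr

Final: 0.002088 hr


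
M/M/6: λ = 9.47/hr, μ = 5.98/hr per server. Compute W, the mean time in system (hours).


a = 1.5836; ρ = 0.2639; P₀ = 0.205160
Lq = P₀·a^c·ρ/(c!(1−ρ)²) = 0.002189
Wq = Lq/λ = 0.002189/9.47 = 0.0002312 hr
W = Wq + 1/μ = 0.0002312 + 0.16722 = 0.16746 hr

Final: 0.16746 hr


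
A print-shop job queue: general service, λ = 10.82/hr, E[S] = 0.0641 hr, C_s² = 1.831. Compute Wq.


ρ = λ·E[S] = 10.82·0.0641 = 0.6936
E[S²] = E[S]²(1+C_s²) = 0.0641²·(1+1.831) = 0.011632
Wq = λ·E[S²]/(2(1−ρ)) = 10.82·0.011632/(2·0.3064) = 0.20536 hr

Final: 0.20536 hr


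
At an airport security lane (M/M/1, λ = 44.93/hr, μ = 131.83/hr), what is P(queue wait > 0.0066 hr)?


ρ = 44.93/131.83 = 0.3408
P(Wq > t) = ρ·e^{−(μ−λ)t} = 0.3408·e^{−0.5735}
= 0.3408·0.563527 = 0.192060

Final: 0.192060


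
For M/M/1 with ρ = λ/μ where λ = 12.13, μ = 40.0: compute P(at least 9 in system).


ρ = 12.13/40.0 = 0.3033
P(N ≥ n) = ρ^n = 0.3033^9 = 0.00002169

Final: 0.00002169


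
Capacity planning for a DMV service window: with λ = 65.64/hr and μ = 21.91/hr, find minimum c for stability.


Stability requires cμ > λ ⇔ c > λ/μ.
λ/μ = 65.64/21.91 = 2.9959
Minimum integer c = ⌊2.9959⌋ + 1 = 3
Check: 3·21.91 = 65.73 > 65.64, while 2·21.91 = 43.82 ≤ 65.64

Final: 3 servers


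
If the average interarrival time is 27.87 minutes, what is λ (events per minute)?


λ = 1/(interarrival time) in consistent units.
1 minute = 1 min, so λ = 1/27.87 = 0.03588 per minute

Final: 0.03588 /min


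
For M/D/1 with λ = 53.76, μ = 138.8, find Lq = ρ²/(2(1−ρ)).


ρ = 53.76/138.8 = 0.3873
M/D/1: Lq = ρ²/(2(1−ρ)) = 0.1500/(2·0.6127) = 0.12243

Final: 0.12243


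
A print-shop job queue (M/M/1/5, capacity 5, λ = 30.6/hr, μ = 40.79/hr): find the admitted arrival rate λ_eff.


ρ = 0.7502; P_K = (1−ρ)ρ^5/(1−ρ^6) = 0.072229
λ_eff = λ(1 − P_K) = 30.6·(1 − 0.072229) = 30.6·0.927771 = 28.3898 /hr

Final: 28.3898 /hr


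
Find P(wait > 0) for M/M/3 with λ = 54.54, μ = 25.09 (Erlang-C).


a = λ/μ = 2.1738; ρ = a/3 = 0.7246
P₀ = 0.085088 (from M/M/c formula)
C(c,a) = [a^c/(c!(1−ρ))]·P₀ = [10.27173/(6·0.2754)]·0.085088
= 6.21605·0.085088 = 0.528914

Final: 0.528914


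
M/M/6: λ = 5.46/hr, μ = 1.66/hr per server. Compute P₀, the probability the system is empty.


a = λ/μ = 5.46/1.66 = 3.2892; ρ = a/c = 0.5482
Σ_{k=0}^{5} a^k/k! (terms k=0..5) = 1.00000 + 3.28916 + 5.40928 + 5.93065 + 4.87671 + 3.20805 = 23.71385
Tail: a^6/(6!(1−ρ)) = 1266.21463/(720·0.4518) = 3.89244
P₀ = 1/(23.71385 + 3.89244) = 1/27.60628 = 0.036224

Final: 0.036224


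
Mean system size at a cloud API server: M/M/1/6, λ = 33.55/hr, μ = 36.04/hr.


ρ = 33.55/36.04 = 0.9309
L = ρ[1 − (K+1)ρ^K + Kρ^(K+1)] / [(1−ρ)(1−ρ^(K+1))]
Numerator: 0.9309·(1 − 7·0.650798 + 6·0.605835) = 0.073933
Denominator: (0.06909)·(0.394165) = 0.027233
L = 0.073933/0.027233 = 2.7148

Final: 2.7148


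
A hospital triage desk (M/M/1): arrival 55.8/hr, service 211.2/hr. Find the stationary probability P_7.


ρ = 55.8/211.2 = 0.2642
P_n = (1−ρ)·ρ^n = (1 − 0.2642)·0.2642^7 = 0.7358·0.00008986 = 0.00006612

Final: 0.00006612


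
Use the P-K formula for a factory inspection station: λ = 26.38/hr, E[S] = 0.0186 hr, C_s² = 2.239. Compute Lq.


ρ = λ·E[S] = 26.38·0.0186 = 0.4907
Lq = ρ²(1+C_s²)/(2(1−ρ)) = 0.2408·(1+2.239)/(2·0.5093)
= 0.2408·3.2390/1.0187 = 0.76552

Final: 0.76552


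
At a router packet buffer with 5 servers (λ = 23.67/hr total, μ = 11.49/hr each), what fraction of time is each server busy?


ρ = λ/(cμ) = 23.67/(5·11.49) = 23.67/57.45 = 0.4120

Final: 0.4120


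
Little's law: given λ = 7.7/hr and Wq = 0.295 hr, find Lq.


Lq = λWq = 7.7·0.295 = 2.2715

Final: 2.2715


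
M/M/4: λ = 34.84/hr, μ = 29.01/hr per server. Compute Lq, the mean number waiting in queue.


a = λ/μ = 1.2010; ρ = a/4 = 0.3002
P₀ = 0.299878
Lq = P₀·a^c·ρ / (c!·(1−ρ)²) = 0.299878·2.08028·0.3002/(24·0.48966)
= 0.01594

Final: 0.01594


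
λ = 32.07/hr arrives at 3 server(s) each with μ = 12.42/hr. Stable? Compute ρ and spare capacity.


Total capacity cμ = 3·12.42 = 37.26/hr
ρ = λ/(cμ) = 32.07/37.26 = 0.8607
Stable ⇔ ρ < 1: YES
Spare capacity = cμ − λ = 37.26 − 32.07 = 5.19/hr

Final: ρ = 0.8607; stable; margin = 5.19/hr


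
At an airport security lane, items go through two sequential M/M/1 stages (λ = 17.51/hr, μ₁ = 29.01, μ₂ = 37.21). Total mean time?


Each node sees arrival rate λ = 17.51/hr (tandem ⇒ throughput preserved).
W₁ = 1/(μ₁−λ) = 1/(29.01−17.51) = 0.08696 hr
W₂ = 1/(μ₂−λ) = 1/(37.21−17.51) = 0.05076 hr
W_total = W₁ + W₂ = 0.08696 + 0.05076 = 0.13772 hr

Final: 0.13772 hr


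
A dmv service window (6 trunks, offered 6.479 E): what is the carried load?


B(6,6.479) = 0.297702 (Erlang-B)
Carried load = a(1 − B) = 6.479·(1 − 0.297702) = 6.479·0.702298 = 4.5502 E

Final: 4.5502 Erlangs


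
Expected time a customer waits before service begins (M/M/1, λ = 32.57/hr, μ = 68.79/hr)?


ρ = 32.57/68.79 = 0.4735
Wq = ρ/(μ−λ) = 0.4735/(68.79 − 32.57) = 0.4735/36.22 = 0.01307 hr

Final: 0.01307 hr


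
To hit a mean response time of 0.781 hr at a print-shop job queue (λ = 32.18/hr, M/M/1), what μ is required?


W = 1/(μ−λ) ⇒ μ − λ = 1/W = 1/0.781 = 1.2804
μ = λ + 1/W = 32.18 + 1.2804 = 33.4604 per hr

Final: 33.4604 /hr


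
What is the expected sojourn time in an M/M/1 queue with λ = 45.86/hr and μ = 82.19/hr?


W = 1/(μ−λ) = 1/(82.19 − 45.86) = 1/36.33 = 0.02753 hr

Final: 0.02753 hr


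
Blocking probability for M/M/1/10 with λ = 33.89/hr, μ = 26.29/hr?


ρ = λ/μ = 33.89/26.29 = 1.2891
P_K = (1−ρ)ρ^K/(1−ρ^(K+1)) = (-0.2891·12.670969)/(1 − 16.333935)
= -3.662966/-15.333935 = 0.238880

Final: 0.238880


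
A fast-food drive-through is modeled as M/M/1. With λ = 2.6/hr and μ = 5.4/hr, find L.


ρ = λ/μ = 2.6/5.4 = 0.4815
L = ρ/(1−ρ) = 0.4815/(1 − 0.4815) = 0.4815/0.5185 = 0.9286

Final: 0.9286


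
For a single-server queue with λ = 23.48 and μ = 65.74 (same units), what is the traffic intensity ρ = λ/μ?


ρ = λ/μ = 23.48/65.74 = 0.3572

Final: 0.3572


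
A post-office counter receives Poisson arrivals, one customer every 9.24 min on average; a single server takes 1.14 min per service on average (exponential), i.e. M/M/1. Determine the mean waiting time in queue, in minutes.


λ = 60/9.24 = 6.4935 /hr
μ = 60/1.14 = 52.6316 /hr
ρ = λ/μ = 6.4935/52.6316 = 0.1234
Wq = ρ/(μ−λ) = 0.1234/(52.6316−6.4935) = 0.002674 hr
In minutes: 0.002674·60 = 0.1604 min

Final: 0.1604 min


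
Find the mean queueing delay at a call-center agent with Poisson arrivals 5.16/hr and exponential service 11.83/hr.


ρ = 5.16/11.83 = 0.4362
Wq = ρ/(μ−λ) = 0.4362/(11.83 − 5.16) = 0.4362/6.67 = 0.06539 hr

Final: 0.06539 hr


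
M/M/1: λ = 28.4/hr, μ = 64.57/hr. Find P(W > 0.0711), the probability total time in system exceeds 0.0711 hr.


W ~ Exponential(μ−λ) for M/M/1.
μ − λ = 64.57 − 28.4 = 36.1700
P(W > t) = e^{−(μ−λ)t} = e^{−2.5717} = 0.076407

Final: 0.076407


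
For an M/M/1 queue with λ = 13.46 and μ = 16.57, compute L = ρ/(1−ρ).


ρ = λ/μ = 13.46/16.57 = 0.8123
L = ρ/(1−ρ) = 0.8123/(1 − 0.8123) = 0.8123/0.1877 = 4.3280

Final: 4.3280


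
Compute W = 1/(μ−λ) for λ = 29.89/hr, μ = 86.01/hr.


W = 1/(μ−λ) = 1/(86.01 − 29.89) = 1/56.12 = 0.01782 hr

Final: 0.01782 hr


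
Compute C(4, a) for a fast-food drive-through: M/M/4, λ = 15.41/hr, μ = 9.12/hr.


a = λ/μ = 1.6897; ρ = a/4 = 0.4224
P₀ = 0.181511 (from M/M/c formula)
C(c,a) = [a^c/(c!(1−ρ))]·P₀ = [8.15138/(24·0.5776)]·0.181511
= 0.58804·0.181511 = 0.106737

Final: 0.106737


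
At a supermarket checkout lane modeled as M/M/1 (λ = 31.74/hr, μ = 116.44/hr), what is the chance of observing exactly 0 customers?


ρ = 31.74/116.44 = 0.2726
P_n = (1−ρ)·ρ^n = (1 − 0.2726)·0.2726^0 = 0.7274·1.000000 = 0.727413

Final: 0.727413


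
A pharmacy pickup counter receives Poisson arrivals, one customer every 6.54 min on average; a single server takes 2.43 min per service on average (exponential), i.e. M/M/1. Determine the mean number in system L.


λ = 60/6.54 = 9.1743 /hr
μ = 60/2.43 = 24.6914 /hr
ρ = λ/μ = 9.1743/24.6914 = 0.3716
L = ρ/(1−ρ) = 0.3716/0.6284 = 0.5912

Final: 0.5912


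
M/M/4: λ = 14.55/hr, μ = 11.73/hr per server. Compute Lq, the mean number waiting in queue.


a = λ/μ = 1.2404; ρ = a/4 = 0.3101
P₀ = 0.288120
Lq = P₀·a^c·ρ / (c!·(1−ρ)²) = 0.288120·2.36734·0.3101/(24·0.47596)
= 0.01852

Final: 0.01852


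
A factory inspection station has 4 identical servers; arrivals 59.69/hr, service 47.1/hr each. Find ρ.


ρ = λ/(cμ) = 59.69/(4·47.1) = 59.69/188.40 = 0.3168

Final: 0.3168


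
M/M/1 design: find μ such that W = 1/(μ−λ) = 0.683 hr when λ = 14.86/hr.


W = 1/(μ−λ) ⇒ μ − λ = 1/W = 1/0.683 = 1.4641
μ = λ + 1/W = 14.86 + 1.4641 = 16.3241 per hr

Final: 16.3241 /hr


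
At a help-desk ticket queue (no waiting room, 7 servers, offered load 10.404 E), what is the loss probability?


B(c,a) = (a^c/c!) / Σ_{k=0}^{c} a^k/k!
a^7/7! = 2618.013419
Σ terms (k=0..7): 1.00000 + 10.40400 + 54.12161 + 187.69374 + 488.19141 + 1015.82868 + 1761.44694 + 2618.01342 = 6136.699792
B = 2618.013419/6136.699792 = 0.426616

Final: 0.426616


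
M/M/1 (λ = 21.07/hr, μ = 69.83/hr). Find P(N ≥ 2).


ρ = 21.07/69.83 = 0.3017
P(N ≥ n) = ρ^n = 0.3017^2 = 0.091043

Final: 0.091043


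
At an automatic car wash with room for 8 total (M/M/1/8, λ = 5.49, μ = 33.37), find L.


ρ = 5.49/33.37 = 0.1645
L = ρ[1 − (K+1)ρ^K + Kρ^(K+1)] / [(1−ρ)(1−ρ^(K+1))]
Numerator: 0.1645·(1 − 9·0.0000005367 + 8·0.00000008830) = 0.164518
Denominator: (0.8355)·(1.000000) = 0.835481
L = 0.164518/0.835481 = 0.1969

Final: 0.1969


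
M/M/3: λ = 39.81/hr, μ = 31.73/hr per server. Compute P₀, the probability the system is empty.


a = λ/μ = 39.81/31.73 = 1.2546; ρ = a/c = 0.4182
Σ_{k=0}^{2} a^k/k! (terms k=0..2) = 1.00000 + 1.25465 + 0.78707 = 3.04172
Tail: a^3/(3!(1−ρ)) = 1.97500/(6·0.5818) = 0.56579
P₀ = 1/(3.04172 + 0.56579) = 1/3.60751 = 0.277200

Final: 0.277200


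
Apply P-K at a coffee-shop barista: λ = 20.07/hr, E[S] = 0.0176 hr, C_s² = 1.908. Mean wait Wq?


ρ = λ·E[S] = 20.07·0.0176 = 0.3532
E[S²] = E[S]²(1+C_s²) = 0.0176²·(1+1.908) = 0.0009008
Wq = λ·E[S²]/(2(1−ρ)) = 20.07·0.0009008/(2·0.6468) = 0.01398 hr

Final: 0.01398 hr


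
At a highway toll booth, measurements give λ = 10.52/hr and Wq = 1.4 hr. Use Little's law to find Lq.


Lq = λWq = 10.52·1.4 = 14.7280

Final: 14.7280


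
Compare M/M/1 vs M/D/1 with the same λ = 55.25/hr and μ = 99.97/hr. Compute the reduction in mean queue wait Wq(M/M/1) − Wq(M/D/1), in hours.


ρ = 55.25/99.97 = 0.5527
Wq(M/M/1) = ρ/(μ−λ) = 0.5527/44.72 = 0.01236 hr
Wq(M/D/1) = ρ/(2(μ−λ)) = 0.006179 hr
Savings = 0.01236 − 0.006179 = 0.006179 hr

Final: 0.006179 hr


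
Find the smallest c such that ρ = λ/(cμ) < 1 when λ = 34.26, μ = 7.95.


Stability requires cμ > λ ⇔ c > λ/μ.
λ/μ = 34.26/7.95 = 4.3094
Minimum integer c = ⌊4.3094⌋ + 1 = 5
Check: 5·7.95 = 39.75 > 34.26, while 4·7.95 = 31.80 ≤ 34.26

Final: 5 servers


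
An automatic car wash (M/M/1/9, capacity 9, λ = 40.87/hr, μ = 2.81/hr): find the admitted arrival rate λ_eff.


ρ = 14.5445; P_K = (1−ρ)ρ^9/(1−ρ^10) = 0.931245
λ_eff = λ(1 − P_K) = 40.87·(1 − 0.931245) = 40.87·0.068755 = 2.8100 /hr

Final: 2.8100 /hr


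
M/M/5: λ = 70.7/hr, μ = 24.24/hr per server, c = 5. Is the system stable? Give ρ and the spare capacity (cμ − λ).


Total capacity cμ = 5·24.24 = 121.20/hr
ρ = λ/(cμ) = 70.7/121.20 = 0.5833
Stable ⇔ ρ < 1: YES
Spare capacity = cμ − λ = 121.20 − 70.7 = 50.50/hr

Final: ρ = 0.5833; stable; margin = 50.50/hr


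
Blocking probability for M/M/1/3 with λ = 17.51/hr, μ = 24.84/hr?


ρ = λ/μ = 17.51/24.84 = 0.7049
P_K = (1−ρ)ρ^K/(1−ρ^(K+1)) = (0.2951·0.350271)/(1 − 0.246910)
= 0.103361/0.753090 = 0.137249

Final: 0.137249


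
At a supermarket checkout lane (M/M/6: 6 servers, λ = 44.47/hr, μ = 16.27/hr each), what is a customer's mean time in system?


a = 2.7333; ρ = 0.4555; P₀ = 0.064383
Lq = P₀·a^c·ρ/(c!(1−ρ)²) = 0.05729
Wq = Lq/λ = 0.05729/44.47 = 0.001288 hr
W = Wq + 1/μ = 0.001288 + 0.06146 = 0.06275 hr

Final: 0.06275 hr


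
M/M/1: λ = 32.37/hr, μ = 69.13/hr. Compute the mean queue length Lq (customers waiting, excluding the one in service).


ρ = 32.37/69.13 = 0.4682
Lq = ρ²/(1−ρ) = 0.2193/0.5318 = 0.4123

Final: 0.4123


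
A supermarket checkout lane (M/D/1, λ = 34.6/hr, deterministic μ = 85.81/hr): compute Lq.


ρ = 34.6/85.81 = 0.4032
M/D/1: Lq = ρ²/(2(1−ρ)) = 0.1626/(2·0.5968) = 0.13622

Final: 0.13622


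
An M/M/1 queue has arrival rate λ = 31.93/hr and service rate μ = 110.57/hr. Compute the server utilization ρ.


ρ = λ/μ = 31.93/110.57 = 0.2888

Final: 0.2888


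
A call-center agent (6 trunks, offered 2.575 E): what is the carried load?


B(6,2.575) = 0.031347 (Erlang-B)
Carried load = a(1 − B) = 2.575·(1 − 0.031347) = 2.575·0.968653 = 2.4943 E

Final: 2.4943 Erlangs


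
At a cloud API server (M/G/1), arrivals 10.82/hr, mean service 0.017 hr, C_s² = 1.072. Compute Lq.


ρ = λ·E[S] = 10.82·0.017 = 0.1839
Lq = ρ²(1+C_s²)/(2(1−ρ)) = 0.03383·(1+1.072)/(2·0.8161)
= 0.03383·2.0720/1.6321 = 0.04295

Final: 0.04295


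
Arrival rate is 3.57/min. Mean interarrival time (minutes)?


Mean interarrival time = 1/λ = 1/3.57 minute = 0.28011 minute
In minutes: 0.28011 × 1 = 0.2801 min

Final: 0.2801 min


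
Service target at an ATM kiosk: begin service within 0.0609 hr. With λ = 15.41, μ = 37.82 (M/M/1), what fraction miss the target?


ρ = 15.41/37.82 = 0.4075
P(Wq > t) = ρ·e^{−(μ−λ)t} = 0.4075·e^{−1.3648}
= 0.4075·0.255440 = 0.104081

Final: 0.104081


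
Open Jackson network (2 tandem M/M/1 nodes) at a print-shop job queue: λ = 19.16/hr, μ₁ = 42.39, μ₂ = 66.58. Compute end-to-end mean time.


Each node sees arrival rate λ = 19.16/hr (tandem ⇒ throughput preserved).
W₁ = 1/(μ₁−λ) = 1/(42.39−19.16) = 0.04305 hr
W₂ = 1/(μ₂−λ) = 1/(66.58−19.16) = 0.02109 hr
W_total = W₁ + W₂ = 0.04305 + 0.02109 = 0.06414 hr

Final: 0.06414 hr


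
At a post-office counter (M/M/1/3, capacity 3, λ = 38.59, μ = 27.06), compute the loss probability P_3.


ρ = λ/μ = 38.59/27.06 = 1.4261
P_K = (1−ρ)ρ^K/(1−ρ^(K+1)) = (-0.4261·2.900287)/(1 − 4.136071)
= -1.235784/-3.136071 = 0.394055

Final: 0.394055


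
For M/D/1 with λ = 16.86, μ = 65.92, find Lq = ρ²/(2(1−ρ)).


ρ = 16.86/65.92 = 0.2558
M/D/1: Lq = ρ²/(2(1−ρ)) = 0.06542/(2·0.7442) = 0.04395

Final: 0.04395


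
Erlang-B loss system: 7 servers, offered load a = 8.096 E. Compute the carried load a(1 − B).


B(7,8.096) = 0.313556 (Erlang-B)
Carried load = a(1 − B) = 8.096·(1 − 0.313556) = 8.096·0.686444 = 5.5575 E

Final: 5.5575 Erlangs


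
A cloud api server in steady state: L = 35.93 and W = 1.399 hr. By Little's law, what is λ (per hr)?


λ = L/W = 35.93/1.399 = 25.6826 /hr

Final: 25.6826 /hr


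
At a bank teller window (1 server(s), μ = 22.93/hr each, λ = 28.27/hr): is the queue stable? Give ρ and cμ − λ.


Total capacity cμ = 1·22.93 = 22.93/hr
ρ = λ/(cμ) = 28.27/22.93 = 1.2329
Stable ⇔ ρ < 1: NO
Spare capacity = cμ − λ = 22.93 − 28.27 = -5.34/hr

Final: ρ = 1.2329; unstable; margin = -5.34/hr


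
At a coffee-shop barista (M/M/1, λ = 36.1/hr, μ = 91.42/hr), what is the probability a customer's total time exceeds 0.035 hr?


W ~ Exponential(μ−λ) for M/M/1.
μ − λ = 91.42 − 36.1 = 55.3200
P(W > t) = e^{−(μ−λ)t} = e^{−1.9362} = 0.144251

Final: 0.144251


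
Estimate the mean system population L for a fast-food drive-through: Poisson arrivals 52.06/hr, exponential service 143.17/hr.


ρ = λ/μ = 52.06/143.17 = 0.3636
L = ρ/(1−ρ) = 0.3636/(1 − 0.3636) = 0.3636/0.6364 = 0.5714

Final: 0.5714


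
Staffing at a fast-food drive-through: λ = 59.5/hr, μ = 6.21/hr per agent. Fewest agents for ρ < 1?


Stability requires cμ > λ ⇔ c > λ/μ.
λ/μ = 59.5/6.21 = 9.5813
Minimum integer c = ⌊9.5813⌋ + 1 = 10
Check: 10·6.21 = 62.10 > 59.5, while 9·6.21 = 55.89 ≤ 59.5

Final: 10 servers


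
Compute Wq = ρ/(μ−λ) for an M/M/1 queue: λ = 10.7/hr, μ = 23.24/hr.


ρ = 10.7/23.24 = 0.4604
Wq = ρ/(μ−λ) = 0.4604/(23.24 − 10.7) = 0.4604/12.54 = 0.03672 hr

Final: 0.03672 hr


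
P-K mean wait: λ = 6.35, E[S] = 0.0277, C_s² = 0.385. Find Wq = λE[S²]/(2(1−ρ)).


ρ = λ·E[S] = 6.35·0.0277 = 0.1759
E[S²] = E[S]²(1+C_s²) = 0.0277²·(1+0.385) = 0.001063
Wq = λ·E[S²]/(2(1−ρ)) = 6.35·0.001063/(2·0.8241) = 0.004094 hr

Final: 0.004094 hr


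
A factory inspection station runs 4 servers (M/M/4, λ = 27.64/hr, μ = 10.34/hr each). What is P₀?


a = λ/μ = 27.64/10.34 = 2.6731; ρ = a/c = 0.6683
Σ_{k=0}^{3} a^k/k! (terms k=0..3) = 1.00000 + 2.67311 + 3.57277 + 3.18347 = 10.42936
Tail: a^4/(4!(1−ρ)) = 51.05873/(24·0.3317) = 6.41335
P₀ = 1/(10.42936 + 6.41335) = 1/16.84271 = 0.059373

Final: 0.059373


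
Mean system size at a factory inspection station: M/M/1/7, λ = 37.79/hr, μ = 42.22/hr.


ρ = 37.79/42.22 = 0.8951
L = ρ[1 − (K+1)ρ^K + Kρ^(K+1)] / [(1−ρ)(1−ρ^(K+1))]
Numerator: 0.8951·(1 − 8·0.460268 + 7·0.411974) = 0.180511
Denominator: (0.1049)·(0.588026) = 0.061700
L = 0.180511/0.061700 = 2.9256

Final: 2.9256


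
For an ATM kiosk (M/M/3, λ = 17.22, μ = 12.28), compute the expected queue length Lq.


a = λ/μ = 1.4023; ρ = a/3 = 0.4674
P₀ = 0.235383
Lq = P₀·a^c·ρ / (c!·(1−ρ)²) = 0.235383·2.75743·0.4674/(6·0.28363)
= 0.17827

Final: 0.17827


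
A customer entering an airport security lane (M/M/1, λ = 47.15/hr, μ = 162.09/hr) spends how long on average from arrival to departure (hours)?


W = 1/(μ−λ) = 1/(162.09 − 47.15) = 1/114.94 = 0.008700 hr

Final: 0.008700 hr
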